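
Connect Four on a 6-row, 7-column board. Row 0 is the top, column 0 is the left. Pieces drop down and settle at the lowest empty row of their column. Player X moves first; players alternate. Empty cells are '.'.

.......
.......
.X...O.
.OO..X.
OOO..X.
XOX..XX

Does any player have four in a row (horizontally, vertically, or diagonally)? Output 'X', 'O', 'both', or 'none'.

none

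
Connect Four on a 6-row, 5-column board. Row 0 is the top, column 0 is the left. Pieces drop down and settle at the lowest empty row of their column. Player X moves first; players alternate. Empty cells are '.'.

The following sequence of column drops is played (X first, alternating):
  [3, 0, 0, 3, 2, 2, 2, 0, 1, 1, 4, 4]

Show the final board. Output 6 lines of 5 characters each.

Answer: .....
.....
.....
O.X..
XOOOO
OXXXX

Derivation:
Move 1: X drops in col 3, lands at row 5
Move 2: O drops in col 0, lands at row 5
Move 3: X drops in col 0, lands at row 4
Move 4: O drops in col 3, lands at row 4
Move 5: X drops in col 2, lands at row 5
Move 6: O drops in col 2, lands at row 4
Move 7: X drops in col 2, lands at row 3
Move 8: O drops in col 0, lands at row 3
Move 9: X drops in col 1, lands at row 5
Move 10: O drops in col 1, lands at row 4
Move 11: X drops in col 4, lands at row 5
Move 12: O drops in col 4, lands at row 4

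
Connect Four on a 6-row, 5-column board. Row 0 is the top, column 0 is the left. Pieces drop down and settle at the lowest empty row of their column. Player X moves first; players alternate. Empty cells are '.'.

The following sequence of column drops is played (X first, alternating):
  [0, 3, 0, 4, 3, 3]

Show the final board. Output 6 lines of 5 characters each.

Answer: .....
.....
.....
...O.
X..X.
X..OO

Derivation:
Move 1: X drops in col 0, lands at row 5
Move 2: O drops in col 3, lands at row 5
Move 3: X drops in col 0, lands at row 4
Move 4: O drops in col 4, lands at row 5
Move 5: X drops in col 3, lands at row 4
Move 6: O drops in col 3, lands at row 3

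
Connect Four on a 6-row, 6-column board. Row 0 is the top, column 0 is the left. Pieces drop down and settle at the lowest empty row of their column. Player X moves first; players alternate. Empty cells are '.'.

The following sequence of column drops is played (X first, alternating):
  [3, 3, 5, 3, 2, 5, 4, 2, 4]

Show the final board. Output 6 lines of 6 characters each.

Answer: ......
......
......
...O..
..OOXO
..XXXX

Derivation:
Move 1: X drops in col 3, lands at row 5
Move 2: O drops in col 3, lands at row 4
Move 3: X drops in col 5, lands at row 5
Move 4: O drops in col 3, lands at row 3
Move 5: X drops in col 2, lands at row 5
Move 6: O drops in col 5, lands at row 4
Move 7: X drops in col 4, lands at row 5
Move 8: O drops in col 2, lands at row 4
Move 9: X drops in col 4, lands at row 4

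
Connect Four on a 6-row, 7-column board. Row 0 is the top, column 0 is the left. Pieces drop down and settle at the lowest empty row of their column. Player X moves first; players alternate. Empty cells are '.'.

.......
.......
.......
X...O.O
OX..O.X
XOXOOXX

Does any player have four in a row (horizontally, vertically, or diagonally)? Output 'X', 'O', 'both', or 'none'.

none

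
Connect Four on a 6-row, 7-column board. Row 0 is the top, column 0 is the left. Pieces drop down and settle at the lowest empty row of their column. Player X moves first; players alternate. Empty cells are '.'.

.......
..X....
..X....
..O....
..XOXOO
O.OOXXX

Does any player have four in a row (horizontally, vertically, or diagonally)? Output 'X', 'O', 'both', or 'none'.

none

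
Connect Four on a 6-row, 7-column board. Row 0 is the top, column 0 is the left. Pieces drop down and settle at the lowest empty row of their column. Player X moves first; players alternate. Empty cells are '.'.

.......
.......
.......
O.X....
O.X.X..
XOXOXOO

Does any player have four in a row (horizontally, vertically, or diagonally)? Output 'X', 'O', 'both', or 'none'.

none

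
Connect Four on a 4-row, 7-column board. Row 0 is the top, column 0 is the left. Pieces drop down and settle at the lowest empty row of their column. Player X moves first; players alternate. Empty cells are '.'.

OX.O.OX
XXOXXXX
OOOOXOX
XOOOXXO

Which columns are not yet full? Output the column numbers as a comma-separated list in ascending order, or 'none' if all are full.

col 0: top cell = 'O' → FULL
col 1: top cell = 'X' → FULL
col 2: top cell = '.' → open
col 3: top cell = 'O' → FULL
col 4: top cell = '.' → open
col 5: top cell = 'O' → FULL
col 6: top cell = 'X' → FULL

Answer: 2,4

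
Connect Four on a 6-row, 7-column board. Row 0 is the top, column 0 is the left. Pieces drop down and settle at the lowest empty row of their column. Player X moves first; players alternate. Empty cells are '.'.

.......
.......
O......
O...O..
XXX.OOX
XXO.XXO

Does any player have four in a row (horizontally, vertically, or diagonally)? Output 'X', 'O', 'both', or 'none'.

none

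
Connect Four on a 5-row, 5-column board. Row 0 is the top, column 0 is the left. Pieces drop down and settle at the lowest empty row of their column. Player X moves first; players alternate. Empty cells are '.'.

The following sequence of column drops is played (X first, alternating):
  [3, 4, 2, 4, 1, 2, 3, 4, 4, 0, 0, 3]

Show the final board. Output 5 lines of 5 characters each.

Answer: .....
....X
...OO
X.OXO
OXXXO

Derivation:
Move 1: X drops in col 3, lands at row 4
Move 2: O drops in col 4, lands at row 4
Move 3: X drops in col 2, lands at row 4
Move 4: O drops in col 4, lands at row 3
Move 5: X drops in col 1, lands at row 4
Move 6: O drops in col 2, lands at row 3
Move 7: X drops in col 3, lands at row 3
Move 8: O drops in col 4, lands at row 2
Move 9: X drops in col 4, lands at row 1
Move 10: O drops in col 0, lands at row 4
Move 11: X drops in col 0, lands at row 3
Move 12: O drops in col 3, lands at row 2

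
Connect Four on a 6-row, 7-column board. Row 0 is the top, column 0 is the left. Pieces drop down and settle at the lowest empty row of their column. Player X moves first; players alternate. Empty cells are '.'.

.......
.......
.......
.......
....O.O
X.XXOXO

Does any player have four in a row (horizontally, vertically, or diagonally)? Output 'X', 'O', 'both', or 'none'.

none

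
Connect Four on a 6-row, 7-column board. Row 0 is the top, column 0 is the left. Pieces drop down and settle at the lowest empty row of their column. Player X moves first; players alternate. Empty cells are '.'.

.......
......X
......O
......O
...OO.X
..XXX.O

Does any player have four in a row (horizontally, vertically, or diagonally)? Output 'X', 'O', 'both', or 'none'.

none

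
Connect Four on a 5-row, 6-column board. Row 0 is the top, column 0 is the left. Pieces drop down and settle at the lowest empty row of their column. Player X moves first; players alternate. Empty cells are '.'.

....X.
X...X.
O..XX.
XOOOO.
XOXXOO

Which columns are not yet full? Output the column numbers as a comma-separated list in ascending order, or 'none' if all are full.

Answer: 0,1,2,3,5

Derivation:
col 0: top cell = '.' → open
col 1: top cell = '.' → open
col 2: top cell = '.' → open
col 3: top cell = '.' → open
col 4: top cell = 'X' → FULL
col 5: top cell = '.' → open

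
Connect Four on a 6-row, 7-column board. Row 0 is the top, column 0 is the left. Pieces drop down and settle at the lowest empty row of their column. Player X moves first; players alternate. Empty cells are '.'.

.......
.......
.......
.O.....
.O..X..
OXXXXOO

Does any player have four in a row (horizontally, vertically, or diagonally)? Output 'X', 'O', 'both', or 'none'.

X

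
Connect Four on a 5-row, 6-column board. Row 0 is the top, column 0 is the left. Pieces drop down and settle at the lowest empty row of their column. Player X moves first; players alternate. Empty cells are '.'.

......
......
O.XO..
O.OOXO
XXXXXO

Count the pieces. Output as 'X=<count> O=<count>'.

X=7 O=7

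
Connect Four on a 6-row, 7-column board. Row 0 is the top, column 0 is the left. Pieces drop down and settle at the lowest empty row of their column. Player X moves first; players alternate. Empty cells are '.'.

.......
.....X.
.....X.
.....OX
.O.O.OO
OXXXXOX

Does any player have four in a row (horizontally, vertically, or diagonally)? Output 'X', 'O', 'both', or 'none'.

X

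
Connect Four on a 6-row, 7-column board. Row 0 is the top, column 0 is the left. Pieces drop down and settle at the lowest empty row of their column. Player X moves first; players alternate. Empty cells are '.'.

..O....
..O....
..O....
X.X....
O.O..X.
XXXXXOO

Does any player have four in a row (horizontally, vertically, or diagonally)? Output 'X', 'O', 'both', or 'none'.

X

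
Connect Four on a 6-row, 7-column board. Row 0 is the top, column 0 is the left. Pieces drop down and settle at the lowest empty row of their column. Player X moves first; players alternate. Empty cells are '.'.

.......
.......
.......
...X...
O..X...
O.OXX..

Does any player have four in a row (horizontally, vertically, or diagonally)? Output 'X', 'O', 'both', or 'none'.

none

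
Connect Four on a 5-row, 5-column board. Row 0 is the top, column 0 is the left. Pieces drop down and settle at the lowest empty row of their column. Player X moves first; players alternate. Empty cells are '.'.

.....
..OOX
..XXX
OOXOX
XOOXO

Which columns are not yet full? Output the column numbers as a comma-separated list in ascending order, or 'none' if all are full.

col 0: top cell = '.' → open
col 1: top cell = '.' → open
col 2: top cell = '.' → open
col 3: top cell = '.' → open
col 4: top cell = '.' → open

Answer: 0,1,2,3,4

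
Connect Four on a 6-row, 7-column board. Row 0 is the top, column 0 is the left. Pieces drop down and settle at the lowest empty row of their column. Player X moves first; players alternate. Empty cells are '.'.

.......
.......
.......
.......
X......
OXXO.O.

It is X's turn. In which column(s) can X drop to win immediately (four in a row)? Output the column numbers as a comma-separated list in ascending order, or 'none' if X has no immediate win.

col 0: drop X → no win
col 1: drop X → no win
col 2: drop X → no win
col 3: drop X → no win
col 4: drop X → no win
col 5: drop X → no win
col 6: drop X → no win

Answer: none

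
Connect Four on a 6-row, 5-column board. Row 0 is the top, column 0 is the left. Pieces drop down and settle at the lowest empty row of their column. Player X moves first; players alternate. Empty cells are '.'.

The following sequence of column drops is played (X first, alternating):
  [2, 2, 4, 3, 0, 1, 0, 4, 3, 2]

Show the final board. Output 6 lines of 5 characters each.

Answer: .....
.....
.....
..O..
X.OXO
XOXOX

Derivation:
Move 1: X drops in col 2, lands at row 5
Move 2: O drops in col 2, lands at row 4
Move 3: X drops in col 4, lands at row 5
Move 4: O drops in col 3, lands at row 5
Move 5: X drops in col 0, lands at row 5
Move 6: O drops in col 1, lands at row 5
Move 7: X drops in col 0, lands at row 4
Move 8: O drops in col 4, lands at row 4
Move 9: X drops in col 3, lands at row 4
Move 10: O drops in col 2, lands at row 3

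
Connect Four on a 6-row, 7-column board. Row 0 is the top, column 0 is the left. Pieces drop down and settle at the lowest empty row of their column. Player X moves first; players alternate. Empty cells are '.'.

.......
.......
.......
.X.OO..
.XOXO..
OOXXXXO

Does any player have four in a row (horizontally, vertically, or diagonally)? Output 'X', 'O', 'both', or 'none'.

X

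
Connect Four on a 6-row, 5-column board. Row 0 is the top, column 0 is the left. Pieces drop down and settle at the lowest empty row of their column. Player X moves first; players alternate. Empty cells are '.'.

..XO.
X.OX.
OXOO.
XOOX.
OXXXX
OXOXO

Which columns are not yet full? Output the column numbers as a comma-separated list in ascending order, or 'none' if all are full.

col 0: top cell = '.' → open
col 1: top cell = '.' → open
col 2: top cell = 'X' → FULL
col 3: top cell = 'O' → FULL
col 4: top cell = '.' → open

Answer: 0,1,4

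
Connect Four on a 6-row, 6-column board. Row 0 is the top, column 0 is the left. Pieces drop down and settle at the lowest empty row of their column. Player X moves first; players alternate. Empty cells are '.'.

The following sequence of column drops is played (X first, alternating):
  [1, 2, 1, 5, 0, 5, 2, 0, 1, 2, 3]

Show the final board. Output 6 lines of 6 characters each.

Move 1: X drops in col 1, lands at row 5
Move 2: O drops in col 2, lands at row 5
Move 3: X drops in col 1, lands at row 4
Move 4: O drops in col 5, lands at row 5
Move 5: X drops in col 0, lands at row 5
Move 6: O drops in col 5, lands at row 4
Move 7: X drops in col 2, lands at row 4
Move 8: O drops in col 0, lands at row 4
Move 9: X drops in col 1, lands at row 3
Move 10: O drops in col 2, lands at row 3
Move 11: X drops in col 3, lands at row 5

Answer: ......
......
......
.XO...
OXX..O
XXOX.O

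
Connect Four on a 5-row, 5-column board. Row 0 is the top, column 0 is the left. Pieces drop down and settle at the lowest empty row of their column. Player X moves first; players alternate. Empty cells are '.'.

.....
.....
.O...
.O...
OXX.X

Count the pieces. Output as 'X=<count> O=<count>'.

X=3 O=3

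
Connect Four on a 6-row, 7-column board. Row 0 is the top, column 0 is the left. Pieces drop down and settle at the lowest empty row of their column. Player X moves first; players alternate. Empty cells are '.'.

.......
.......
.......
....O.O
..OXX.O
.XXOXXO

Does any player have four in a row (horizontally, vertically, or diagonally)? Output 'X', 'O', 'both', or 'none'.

none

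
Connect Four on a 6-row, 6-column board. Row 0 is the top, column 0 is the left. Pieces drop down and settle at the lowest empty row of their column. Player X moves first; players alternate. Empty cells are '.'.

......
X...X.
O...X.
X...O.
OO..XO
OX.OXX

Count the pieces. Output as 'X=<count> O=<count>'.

X=8 O=7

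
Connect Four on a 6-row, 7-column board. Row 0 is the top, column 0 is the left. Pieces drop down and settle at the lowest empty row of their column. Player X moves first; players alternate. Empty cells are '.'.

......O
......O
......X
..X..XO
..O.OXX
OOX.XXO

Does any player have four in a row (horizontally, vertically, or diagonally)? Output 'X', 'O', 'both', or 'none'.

none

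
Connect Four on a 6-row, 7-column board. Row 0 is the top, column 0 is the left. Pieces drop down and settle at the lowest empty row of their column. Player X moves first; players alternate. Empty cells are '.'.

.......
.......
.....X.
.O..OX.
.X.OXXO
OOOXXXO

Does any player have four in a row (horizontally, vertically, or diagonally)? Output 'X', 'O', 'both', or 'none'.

X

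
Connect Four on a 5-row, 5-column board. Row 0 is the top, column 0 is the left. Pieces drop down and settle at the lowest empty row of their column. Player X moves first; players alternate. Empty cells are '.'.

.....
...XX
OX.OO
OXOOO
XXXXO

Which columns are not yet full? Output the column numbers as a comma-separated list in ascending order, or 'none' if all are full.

Answer: 0,1,2,3,4

Derivation:
col 0: top cell = '.' → open
col 1: top cell = '.' → open
col 2: top cell = '.' → open
col 3: top cell = '.' → open
col 4: top cell = '.' → open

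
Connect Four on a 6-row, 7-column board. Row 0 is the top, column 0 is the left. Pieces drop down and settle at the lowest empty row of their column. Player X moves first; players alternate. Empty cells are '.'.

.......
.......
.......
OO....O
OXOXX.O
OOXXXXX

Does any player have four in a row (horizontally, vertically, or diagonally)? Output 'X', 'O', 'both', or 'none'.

X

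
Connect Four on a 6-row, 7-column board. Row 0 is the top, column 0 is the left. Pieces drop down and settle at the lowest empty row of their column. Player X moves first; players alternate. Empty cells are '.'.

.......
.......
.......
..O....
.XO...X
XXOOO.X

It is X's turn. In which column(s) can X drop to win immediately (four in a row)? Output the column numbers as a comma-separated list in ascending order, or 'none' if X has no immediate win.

Answer: none

Derivation:
col 0: drop X → no win
col 1: drop X → no win
col 2: drop X → no win
col 3: drop X → no win
col 4: drop X → no win
col 5: drop X → no win
col 6: drop X → no win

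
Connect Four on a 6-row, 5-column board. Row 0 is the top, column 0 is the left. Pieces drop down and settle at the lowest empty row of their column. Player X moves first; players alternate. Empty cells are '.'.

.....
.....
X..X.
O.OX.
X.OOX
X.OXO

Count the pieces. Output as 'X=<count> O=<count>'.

X=7 O=6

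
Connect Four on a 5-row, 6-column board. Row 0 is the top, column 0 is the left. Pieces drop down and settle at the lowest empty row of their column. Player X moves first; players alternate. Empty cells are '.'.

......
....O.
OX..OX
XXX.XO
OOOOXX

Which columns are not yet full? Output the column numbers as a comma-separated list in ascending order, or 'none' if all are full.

Answer: 0,1,2,3,4,5

Derivation:
col 0: top cell = '.' → open
col 1: top cell = '.' → open
col 2: top cell = '.' → open
col 3: top cell = '.' → open
col 4: top cell = '.' → open
col 5: top cell = '.' → open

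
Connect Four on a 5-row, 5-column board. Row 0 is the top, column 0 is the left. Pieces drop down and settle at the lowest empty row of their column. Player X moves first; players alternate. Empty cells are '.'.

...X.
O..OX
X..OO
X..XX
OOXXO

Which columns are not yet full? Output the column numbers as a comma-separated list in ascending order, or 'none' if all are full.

Answer: 0,1,2,4

Derivation:
col 0: top cell = '.' → open
col 1: top cell = '.' → open
col 2: top cell = '.' → open
col 3: top cell = 'X' → FULL
col 4: top cell = '.' → open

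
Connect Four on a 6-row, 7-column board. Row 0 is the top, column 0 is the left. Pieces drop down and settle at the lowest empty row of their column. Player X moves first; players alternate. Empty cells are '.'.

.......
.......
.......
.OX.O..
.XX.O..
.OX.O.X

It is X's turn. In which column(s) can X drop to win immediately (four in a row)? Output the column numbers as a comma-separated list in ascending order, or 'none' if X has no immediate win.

Answer: 2

Derivation:
col 0: drop X → no win
col 1: drop X → no win
col 2: drop X → WIN!
col 3: drop X → no win
col 4: drop X → no win
col 5: drop X → no win
col 6: drop X → no win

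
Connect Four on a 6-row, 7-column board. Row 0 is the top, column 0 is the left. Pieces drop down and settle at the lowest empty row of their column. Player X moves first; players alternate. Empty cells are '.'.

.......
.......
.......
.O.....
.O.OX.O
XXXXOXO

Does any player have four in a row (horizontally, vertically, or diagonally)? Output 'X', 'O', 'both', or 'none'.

X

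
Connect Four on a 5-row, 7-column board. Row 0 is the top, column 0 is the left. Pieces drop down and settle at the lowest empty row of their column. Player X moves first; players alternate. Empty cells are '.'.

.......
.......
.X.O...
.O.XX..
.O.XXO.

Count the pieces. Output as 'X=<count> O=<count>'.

X=5 O=4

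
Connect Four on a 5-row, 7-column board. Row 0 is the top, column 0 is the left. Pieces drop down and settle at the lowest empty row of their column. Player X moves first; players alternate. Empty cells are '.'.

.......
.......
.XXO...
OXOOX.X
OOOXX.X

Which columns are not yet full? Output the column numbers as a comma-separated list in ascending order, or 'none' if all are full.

col 0: top cell = '.' → open
col 1: top cell = '.' → open
col 2: top cell = '.' → open
col 3: top cell = '.' → open
col 4: top cell = '.' → open
col 5: top cell = '.' → open
col 6: top cell = '.' → open

Answer: 0,1,2,3,4,5,6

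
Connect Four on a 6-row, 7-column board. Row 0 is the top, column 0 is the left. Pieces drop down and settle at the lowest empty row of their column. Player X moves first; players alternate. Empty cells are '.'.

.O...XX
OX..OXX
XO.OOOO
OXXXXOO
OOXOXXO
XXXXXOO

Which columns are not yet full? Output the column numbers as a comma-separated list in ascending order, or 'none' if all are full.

Answer: 0,2,3,4

Derivation:
col 0: top cell = '.' → open
col 1: top cell = 'O' → FULL
col 2: top cell = '.' → open
col 3: top cell = '.' → open
col 4: top cell = '.' → open
col 5: top cell = 'X' → FULL
col 6: top cell = 'X' → FULL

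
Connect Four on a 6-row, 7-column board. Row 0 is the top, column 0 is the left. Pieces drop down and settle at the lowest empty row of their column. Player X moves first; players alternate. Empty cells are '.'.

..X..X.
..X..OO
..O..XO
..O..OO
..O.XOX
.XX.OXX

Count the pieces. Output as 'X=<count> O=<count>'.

X=10 O=10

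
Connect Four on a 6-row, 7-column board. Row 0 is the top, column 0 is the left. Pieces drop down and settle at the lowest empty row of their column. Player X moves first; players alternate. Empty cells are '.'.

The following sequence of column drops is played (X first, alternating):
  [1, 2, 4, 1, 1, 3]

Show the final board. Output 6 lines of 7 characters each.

Answer: .......
.......
.......
.X.....
.O.....
.XOOX..

Derivation:
Move 1: X drops in col 1, lands at row 5
Move 2: O drops in col 2, lands at row 5
Move 3: X drops in col 4, lands at row 5
Move 4: O drops in col 1, lands at row 4
Move 5: X drops in col 1, lands at row 3
Move 6: O drops in col 3, lands at row 5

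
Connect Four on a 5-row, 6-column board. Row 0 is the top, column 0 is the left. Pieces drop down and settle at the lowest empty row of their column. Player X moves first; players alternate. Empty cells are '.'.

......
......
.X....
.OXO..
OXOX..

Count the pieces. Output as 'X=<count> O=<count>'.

X=4 O=4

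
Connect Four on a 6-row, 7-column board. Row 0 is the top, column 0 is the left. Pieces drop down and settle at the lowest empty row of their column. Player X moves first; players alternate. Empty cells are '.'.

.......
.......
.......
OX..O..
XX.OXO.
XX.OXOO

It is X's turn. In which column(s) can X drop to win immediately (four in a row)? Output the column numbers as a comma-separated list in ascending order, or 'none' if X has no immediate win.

col 0: drop X → no win
col 1: drop X → WIN!
col 2: drop X → no win
col 3: drop X → no win
col 4: drop X → no win
col 5: drop X → no win
col 6: drop X → no win

Answer: 1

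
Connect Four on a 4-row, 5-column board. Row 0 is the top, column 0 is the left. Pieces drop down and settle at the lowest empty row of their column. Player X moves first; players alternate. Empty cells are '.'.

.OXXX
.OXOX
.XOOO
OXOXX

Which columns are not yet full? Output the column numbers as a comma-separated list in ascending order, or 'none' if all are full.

col 0: top cell = '.' → open
col 1: top cell = 'O' → FULL
col 2: top cell = 'X' → FULL
col 3: top cell = 'X' → FULL
col 4: top cell = 'X' → FULL

Answer: 0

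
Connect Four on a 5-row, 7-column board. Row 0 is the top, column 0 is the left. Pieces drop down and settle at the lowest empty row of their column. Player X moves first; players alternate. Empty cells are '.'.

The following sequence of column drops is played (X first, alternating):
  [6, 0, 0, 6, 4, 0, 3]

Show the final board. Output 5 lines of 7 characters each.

Move 1: X drops in col 6, lands at row 4
Move 2: O drops in col 0, lands at row 4
Move 3: X drops in col 0, lands at row 3
Move 4: O drops in col 6, lands at row 3
Move 5: X drops in col 4, lands at row 4
Move 6: O drops in col 0, lands at row 2
Move 7: X drops in col 3, lands at row 4

Answer: .......
.......
O......
X.....O
O..XX.X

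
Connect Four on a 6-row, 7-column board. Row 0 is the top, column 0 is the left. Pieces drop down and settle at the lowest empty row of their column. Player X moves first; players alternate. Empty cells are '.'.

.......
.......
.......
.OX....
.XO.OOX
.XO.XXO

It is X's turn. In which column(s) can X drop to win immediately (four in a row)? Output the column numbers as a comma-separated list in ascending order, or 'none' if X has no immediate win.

Answer: none

Derivation:
col 0: drop X → no win
col 1: drop X → no win
col 2: drop X → no win
col 3: drop X → no win
col 4: drop X → no win
col 5: drop X → no win
col 6: drop X → no win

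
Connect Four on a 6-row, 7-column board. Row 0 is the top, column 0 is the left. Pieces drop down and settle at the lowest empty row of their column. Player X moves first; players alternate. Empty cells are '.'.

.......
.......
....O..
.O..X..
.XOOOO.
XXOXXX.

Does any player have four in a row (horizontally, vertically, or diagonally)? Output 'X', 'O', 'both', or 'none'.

O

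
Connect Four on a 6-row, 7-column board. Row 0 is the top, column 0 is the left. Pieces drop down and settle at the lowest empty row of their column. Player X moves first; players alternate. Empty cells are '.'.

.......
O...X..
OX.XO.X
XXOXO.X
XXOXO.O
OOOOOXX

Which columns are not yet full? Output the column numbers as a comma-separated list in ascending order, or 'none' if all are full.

Answer: 0,1,2,3,4,5,6

Derivation:
col 0: top cell = '.' → open
col 1: top cell = '.' → open
col 2: top cell = '.' → open
col 3: top cell = '.' → open
col 4: top cell = '.' → open
col 5: top cell = '.' → open
col 6: top cell = '.' → open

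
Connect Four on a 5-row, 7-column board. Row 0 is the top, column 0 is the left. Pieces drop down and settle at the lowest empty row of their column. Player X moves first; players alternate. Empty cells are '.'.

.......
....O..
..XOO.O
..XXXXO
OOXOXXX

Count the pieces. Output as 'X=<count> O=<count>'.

X=9 O=8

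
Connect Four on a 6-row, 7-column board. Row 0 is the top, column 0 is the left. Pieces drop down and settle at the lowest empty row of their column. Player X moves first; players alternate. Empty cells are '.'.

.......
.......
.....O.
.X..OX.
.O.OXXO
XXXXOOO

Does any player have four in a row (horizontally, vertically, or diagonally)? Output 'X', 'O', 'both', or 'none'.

X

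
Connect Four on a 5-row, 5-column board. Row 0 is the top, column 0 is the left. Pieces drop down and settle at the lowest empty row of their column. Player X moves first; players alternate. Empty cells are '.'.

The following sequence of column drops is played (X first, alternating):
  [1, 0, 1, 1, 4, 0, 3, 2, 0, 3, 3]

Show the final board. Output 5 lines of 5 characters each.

Move 1: X drops in col 1, lands at row 4
Move 2: O drops in col 0, lands at row 4
Move 3: X drops in col 1, lands at row 3
Move 4: O drops in col 1, lands at row 2
Move 5: X drops in col 4, lands at row 4
Move 6: O drops in col 0, lands at row 3
Move 7: X drops in col 3, lands at row 4
Move 8: O drops in col 2, lands at row 4
Move 9: X drops in col 0, lands at row 2
Move 10: O drops in col 3, lands at row 3
Move 11: X drops in col 3, lands at row 2

Answer: .....
.....
XO.X.
OX.O.
OXOXX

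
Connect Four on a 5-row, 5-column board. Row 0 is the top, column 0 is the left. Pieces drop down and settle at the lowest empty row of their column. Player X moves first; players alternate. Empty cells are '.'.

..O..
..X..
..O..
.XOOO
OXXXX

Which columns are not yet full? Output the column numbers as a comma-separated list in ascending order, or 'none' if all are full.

col 0: top cell = '.' → open
col 1: top cell = '.' → open
col 2: top cell = 'O' → FULL
col 3: top cell = '.' → open
col 4: top cell = '.' → open

Answer: 0,1,3,4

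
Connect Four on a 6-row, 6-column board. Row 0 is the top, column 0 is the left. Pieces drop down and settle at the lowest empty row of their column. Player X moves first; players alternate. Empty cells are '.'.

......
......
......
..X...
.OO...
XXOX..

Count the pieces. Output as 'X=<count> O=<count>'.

X=4 O=3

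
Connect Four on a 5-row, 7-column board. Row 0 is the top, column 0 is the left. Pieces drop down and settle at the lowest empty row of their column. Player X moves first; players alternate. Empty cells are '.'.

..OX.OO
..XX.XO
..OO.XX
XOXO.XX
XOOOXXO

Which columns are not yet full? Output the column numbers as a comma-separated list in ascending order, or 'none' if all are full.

Answer: 0,1,4

Derivation:
col 0: top cell = '.' → open
col 1: top cell = '.' → open
col 2: top cell = 'O' → FULL
col 3: top cell = 'X' → FULL
col 4: top cell = '.' → open
col 5: top cell = 'O' → FULL
col 6: top cell = 'O' → FULL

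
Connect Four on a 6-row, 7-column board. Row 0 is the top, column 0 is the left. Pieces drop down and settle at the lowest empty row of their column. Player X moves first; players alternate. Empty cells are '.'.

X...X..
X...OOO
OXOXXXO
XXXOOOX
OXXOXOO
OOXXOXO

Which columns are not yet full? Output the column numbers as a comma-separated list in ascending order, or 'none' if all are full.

col 0: top cell = 'X' → FULL
col 1: top cell = '.' → open
col 2: top cell = '.' → open
col 3: top cell = '.' → open
col 4: top cell = 'X' → FULL
col 5: top cell = '.' → open
col 6: top cell = '.' → open

Answer: 1,2,3,5,6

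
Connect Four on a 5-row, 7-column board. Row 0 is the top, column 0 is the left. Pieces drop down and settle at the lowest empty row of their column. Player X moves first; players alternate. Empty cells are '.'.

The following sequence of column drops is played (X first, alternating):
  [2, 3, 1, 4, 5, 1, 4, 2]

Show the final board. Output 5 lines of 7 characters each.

Move 1: X drops in col 2, lands at row 4
Move 2: O drops in col 3, lands at row 4
Move 3: X drops in col 1, lands at row 4
Move 4: O drops in col 4, lands at row 4
Move 5: X drops in col 5, lands at row 4
Move 6: O drops in col 1, lands at row 3
Move 7: X drops in col 4, lands at row 3
Move 8: O drops in col 2, lands at row 3

Answer: .......
.......
.......
.OO.X..
.XXOOX.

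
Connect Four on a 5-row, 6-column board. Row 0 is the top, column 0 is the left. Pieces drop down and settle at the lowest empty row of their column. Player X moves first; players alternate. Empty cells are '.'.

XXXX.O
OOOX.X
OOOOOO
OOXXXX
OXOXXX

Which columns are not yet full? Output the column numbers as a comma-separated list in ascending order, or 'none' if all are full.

col 0: top cell = 'X' → FULL
col 1: top cell = 'X' → FULL
col 2: top cell = 'X' → FULL
col 3: top cell = 'X' → FULL
col 4: top cell = '.' → open
col 5: top cell = 'O' → FULL

Answer: 4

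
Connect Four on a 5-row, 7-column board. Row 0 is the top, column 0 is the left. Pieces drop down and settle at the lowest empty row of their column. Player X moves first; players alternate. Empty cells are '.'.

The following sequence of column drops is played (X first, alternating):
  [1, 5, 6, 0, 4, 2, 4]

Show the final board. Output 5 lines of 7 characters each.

Answer: .......
.......
.......
....X..
OXO.XOX

Derivation:
Move 1: X drops in col 1, lands at row 4
Move 2: O drops in col 5, lands at row 4
Move 3: X drops in col 6, lands at row 4
Move 4: O drops in col 0, lands at row 4
Move 5: X drops in col 4, lands at row 4
Move 6: O drops in col 2, lands at row 4
Move 7: X drops in col 4, lands at row 3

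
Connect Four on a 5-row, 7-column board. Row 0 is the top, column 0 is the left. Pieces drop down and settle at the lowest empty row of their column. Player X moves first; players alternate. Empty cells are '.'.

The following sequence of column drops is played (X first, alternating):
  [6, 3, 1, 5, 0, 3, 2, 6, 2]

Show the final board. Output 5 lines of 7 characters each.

Move 1: X drops in col 6, lands at row 4
Move 2: O drops in col 3, lands at row 4
Move 3: X drops in col 1, lands at row 4
Move 4: O drops in col 5, lands at row 4
Move 5: X drops in col 0, lands at row 4
Move 6: O drops in col 3, lands at row 3
Move 7: X drops in col 2, lands at row 4
Move 8: O drops in col 6, lands at row 3
Move 9: X drops in col 2, lands at row 3

Answer: .......
.......
.......
..XO..O
XXXO.OX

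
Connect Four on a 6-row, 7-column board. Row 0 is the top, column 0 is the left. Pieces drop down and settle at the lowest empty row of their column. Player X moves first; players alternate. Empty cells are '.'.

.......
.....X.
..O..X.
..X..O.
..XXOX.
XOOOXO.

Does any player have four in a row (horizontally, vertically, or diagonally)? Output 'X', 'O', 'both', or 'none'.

none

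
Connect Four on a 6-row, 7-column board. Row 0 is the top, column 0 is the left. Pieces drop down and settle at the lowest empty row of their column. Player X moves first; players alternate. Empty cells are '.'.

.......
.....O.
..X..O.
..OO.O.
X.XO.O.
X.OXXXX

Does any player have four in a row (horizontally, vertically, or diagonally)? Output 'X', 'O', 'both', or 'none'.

both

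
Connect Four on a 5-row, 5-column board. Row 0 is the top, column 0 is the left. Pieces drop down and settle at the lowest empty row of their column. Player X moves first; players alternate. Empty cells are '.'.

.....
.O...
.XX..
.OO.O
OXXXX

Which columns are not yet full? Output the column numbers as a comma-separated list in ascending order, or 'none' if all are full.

Answer: 0,1,2,3,4

Derivation:
col 0: top cell = '.' → open
col 1: top cell = '.' → open
col 2: top cell = '.' → open
col 3: top cell = '.' → open
col 4: top cell = '.' → open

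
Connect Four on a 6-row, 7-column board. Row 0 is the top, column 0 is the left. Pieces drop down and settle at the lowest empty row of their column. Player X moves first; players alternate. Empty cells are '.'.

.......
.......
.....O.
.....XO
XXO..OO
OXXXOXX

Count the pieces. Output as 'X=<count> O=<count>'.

X=8 O=7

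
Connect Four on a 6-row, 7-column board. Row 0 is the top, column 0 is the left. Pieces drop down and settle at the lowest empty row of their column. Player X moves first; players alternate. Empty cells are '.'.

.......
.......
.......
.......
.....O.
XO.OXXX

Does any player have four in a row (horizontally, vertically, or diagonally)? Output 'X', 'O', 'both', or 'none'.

none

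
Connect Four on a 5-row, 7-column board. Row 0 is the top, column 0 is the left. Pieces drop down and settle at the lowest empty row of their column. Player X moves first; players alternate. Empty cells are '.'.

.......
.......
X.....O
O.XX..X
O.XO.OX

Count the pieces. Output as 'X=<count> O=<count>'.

X=6 O=5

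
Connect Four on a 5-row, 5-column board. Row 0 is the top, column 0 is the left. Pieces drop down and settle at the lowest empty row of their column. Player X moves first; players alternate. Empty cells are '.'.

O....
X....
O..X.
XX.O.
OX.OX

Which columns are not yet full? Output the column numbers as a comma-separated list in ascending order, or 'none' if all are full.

Answer: 1,2,3,4

Derivation:
col 0: top cell = 'O' → FULL
col 1: top cell = '.' → open
col 2: top cell = '.' → open
col 3: top cell = '.' → open
col 4: top cell = '.' → open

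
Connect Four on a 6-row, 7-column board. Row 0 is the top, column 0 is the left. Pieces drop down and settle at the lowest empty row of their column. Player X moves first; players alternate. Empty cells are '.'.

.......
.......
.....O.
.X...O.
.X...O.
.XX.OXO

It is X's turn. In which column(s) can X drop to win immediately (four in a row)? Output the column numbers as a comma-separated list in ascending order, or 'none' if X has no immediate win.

Answer: 1

Derivation:
col 0: drop X → no win
col 1: drop X → WIN!
col 2: drop X → no win
col 3: drop X → no win
col 4: drop X → no win
col 5: drop X → no win
col 6: drop X → no win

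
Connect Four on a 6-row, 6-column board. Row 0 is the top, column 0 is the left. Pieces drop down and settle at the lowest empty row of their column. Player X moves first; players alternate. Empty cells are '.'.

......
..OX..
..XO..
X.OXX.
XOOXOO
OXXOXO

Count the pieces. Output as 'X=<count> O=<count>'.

X=10 O=10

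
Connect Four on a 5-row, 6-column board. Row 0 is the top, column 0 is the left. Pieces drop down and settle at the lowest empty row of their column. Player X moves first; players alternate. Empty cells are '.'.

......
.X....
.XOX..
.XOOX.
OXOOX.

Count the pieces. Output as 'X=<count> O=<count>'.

X=7 O=6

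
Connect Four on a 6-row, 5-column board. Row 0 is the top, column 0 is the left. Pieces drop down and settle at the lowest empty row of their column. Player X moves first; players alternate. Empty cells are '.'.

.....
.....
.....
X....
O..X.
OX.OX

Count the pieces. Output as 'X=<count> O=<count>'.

X=4 O=3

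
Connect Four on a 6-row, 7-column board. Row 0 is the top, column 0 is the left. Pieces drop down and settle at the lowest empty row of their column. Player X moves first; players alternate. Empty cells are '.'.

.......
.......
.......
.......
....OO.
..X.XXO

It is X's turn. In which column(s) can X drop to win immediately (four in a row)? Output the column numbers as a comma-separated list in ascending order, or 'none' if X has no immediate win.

Answer: 3

Derivation:
col 0: drop X → no win
col 1: drop X → no win
col 2: drop X → no win
col 3: drop X → WIN!
col 4: drop X → no win
col 5: drop X → no win
col 6: drop X → no win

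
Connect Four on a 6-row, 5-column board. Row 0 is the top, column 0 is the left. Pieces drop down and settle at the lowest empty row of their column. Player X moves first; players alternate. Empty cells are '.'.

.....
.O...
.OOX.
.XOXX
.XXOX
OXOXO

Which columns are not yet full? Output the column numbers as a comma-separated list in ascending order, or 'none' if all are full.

Answer: 0,1,2,3,4

Derivation:
col 0: top cell = '.' → open
col 1: top cell = '.' → open
col 2: top cell = '.' → open
col 3: top cell = '.' → open
col 4: top cell = '.' → open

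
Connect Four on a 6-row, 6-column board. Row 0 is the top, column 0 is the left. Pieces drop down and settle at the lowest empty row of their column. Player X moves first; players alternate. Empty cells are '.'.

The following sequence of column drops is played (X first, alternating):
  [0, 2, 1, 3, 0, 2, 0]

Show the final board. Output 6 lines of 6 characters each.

Answer: ......
......
......
X.....
X.O...
XXOO..

Derivation:
Move 1: X drops in col 0, lands at row 5
Move 2: O drops in col 2, lands at row 5
Move 3: X drops in col 1, lands at row 5
Move 4: O drops in col 3, lands at row 5
Move 5: X drops in col 0, lands at row 4
Move 6: O drops in col 2, lands at row 4
Move 7: X drops in col 0, lands at row 3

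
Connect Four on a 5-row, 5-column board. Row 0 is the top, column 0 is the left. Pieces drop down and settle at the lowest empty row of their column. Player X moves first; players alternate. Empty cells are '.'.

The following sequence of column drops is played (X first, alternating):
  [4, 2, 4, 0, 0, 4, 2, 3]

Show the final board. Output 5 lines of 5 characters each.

Answer: .....
.....
....O
X.X.X
O.OOX

Derivation:
Move 1: X drops in col 4, lands at row 4
Move 2: O drops in col 2, lands at row 4
Move 3: X drops in col 4, lands at row 3
Move 4: O drops in col 0, lands at row 4
Move 5: X drops in col 0, lands at row 3
Move 6: O drops in col 4, lands at row 2
Move 7: X drops in col 2, lands at row 3
Move 8: O drops in col 3, lands at row 4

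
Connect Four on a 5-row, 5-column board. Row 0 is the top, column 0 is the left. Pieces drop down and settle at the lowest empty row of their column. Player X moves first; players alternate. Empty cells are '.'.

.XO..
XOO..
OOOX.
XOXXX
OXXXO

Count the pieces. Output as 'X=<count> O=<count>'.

X=10 O=9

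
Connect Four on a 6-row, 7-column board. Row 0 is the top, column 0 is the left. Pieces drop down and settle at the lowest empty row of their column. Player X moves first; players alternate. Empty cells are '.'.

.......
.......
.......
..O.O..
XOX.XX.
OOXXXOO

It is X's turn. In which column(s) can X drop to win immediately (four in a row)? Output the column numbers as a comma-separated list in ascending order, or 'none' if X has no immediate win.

col 0: drop X → no win
col 1: drop X → no win
col 2: drop X → no win
col 3: drop X → WIN!
col 4: drop X → no win
col 5: drop X → no win
col 6: drop X → no win

Answer: 3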